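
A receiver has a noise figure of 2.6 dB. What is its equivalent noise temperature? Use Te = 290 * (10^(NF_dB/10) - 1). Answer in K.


NF_lin = 10^(2.6/10) = 1.819701
Te = 290 * (1.819701 - 1) = 237.7 K

237.7 K


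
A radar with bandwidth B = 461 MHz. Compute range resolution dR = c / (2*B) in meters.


dR = 3e8 / (2 * 461000000.0) = 0.33 m

0.33 m


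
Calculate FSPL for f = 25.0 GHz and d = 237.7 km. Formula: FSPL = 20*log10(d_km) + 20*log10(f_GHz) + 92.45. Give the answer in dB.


20*log10(237.7) = 47.52
20*log10(25.0) = 27.96
FSPL = 167.9 dB

167.9 dB


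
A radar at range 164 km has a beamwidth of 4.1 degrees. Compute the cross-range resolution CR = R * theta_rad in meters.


BW_rad = 0.071558499
CR = 164000 * 0.071558499 = 11735.6 m

11735.6 m


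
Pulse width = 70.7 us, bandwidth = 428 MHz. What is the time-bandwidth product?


TBP = 70.7 * 428 = 30259.6

30259.6


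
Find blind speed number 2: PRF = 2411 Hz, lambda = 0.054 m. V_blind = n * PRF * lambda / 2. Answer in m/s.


V_blind = 2 * 2411 * 0.054 / 2 = 130.2 m/s

130.2 m/s


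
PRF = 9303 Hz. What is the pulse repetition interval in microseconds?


PRI = 1/9303 = 0.0001074922 s = 107.5 us

107.5 us


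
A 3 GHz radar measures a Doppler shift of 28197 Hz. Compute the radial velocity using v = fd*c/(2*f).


v = 28197 * 3e8 / (2 * 3000000000.0) = 1409.9 m/s

1409.9 m/s


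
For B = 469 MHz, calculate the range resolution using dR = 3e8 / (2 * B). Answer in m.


dR = 3e8 / (2 * 469000000.0) = 0.32 m

0.32 m


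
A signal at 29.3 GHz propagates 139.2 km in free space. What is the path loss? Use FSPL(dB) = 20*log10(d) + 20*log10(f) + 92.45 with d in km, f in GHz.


20*log10(139.2) = 42.87
20*log10(29.3) = 29.34
FSPL = 164.7 dB

164.7 dB


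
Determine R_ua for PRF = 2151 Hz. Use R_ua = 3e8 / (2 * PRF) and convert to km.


R_ua = 3e8 / (2 * 2151) = 69735.0 m = 69.7 km

69.7 km


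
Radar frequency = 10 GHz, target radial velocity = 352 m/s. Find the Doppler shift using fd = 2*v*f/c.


fd = 2 * 352 * 10000000000.0 / 3e8 = 23466.7 Hz

23466.7 Hz


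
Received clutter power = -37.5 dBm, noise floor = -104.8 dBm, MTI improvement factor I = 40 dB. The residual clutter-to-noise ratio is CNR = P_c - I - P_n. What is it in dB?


CNR = -37.5 - 40 - (-104.8) = 27.3 dB

27.3 dB


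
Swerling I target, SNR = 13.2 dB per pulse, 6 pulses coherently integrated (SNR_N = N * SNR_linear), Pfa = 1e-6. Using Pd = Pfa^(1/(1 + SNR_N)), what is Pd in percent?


SNR_lin = 10^(13.2/10) = 20.89296
SNR_N = 6 * 20.89296 = 125.35776
1/(1 + SNR_N) = 1/126.35776 = 0.007914
Pd = (1e-6)^0.007914 = 0.89643
Pd = 89.6%

89.6%


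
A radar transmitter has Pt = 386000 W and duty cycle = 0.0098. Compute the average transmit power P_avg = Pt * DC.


P_avg = 386000 * 0.0098 = 3782.8 W

3782.8 W


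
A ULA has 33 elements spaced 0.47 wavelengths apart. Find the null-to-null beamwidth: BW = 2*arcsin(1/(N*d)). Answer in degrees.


1/(N*d) = 1/(33*0.47) = 0.064475
BW = 2*arcsin(0.064475) = 7.4 degrees

7.4 degrees


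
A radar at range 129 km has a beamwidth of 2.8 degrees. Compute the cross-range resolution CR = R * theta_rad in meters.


BW_rad = 0.048869219
CR = 129000 * 0.048869219 = 6304.1 m

6304.1 m


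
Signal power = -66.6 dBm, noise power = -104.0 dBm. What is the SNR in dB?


SNR = -66.6 - (-104.0) = 37.4 dB

37.4 dB


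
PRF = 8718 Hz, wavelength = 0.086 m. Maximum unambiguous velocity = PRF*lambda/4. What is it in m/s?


V_ua = 8718 * 0.086 / 4 = 187.4 m/s

187.4 m/s


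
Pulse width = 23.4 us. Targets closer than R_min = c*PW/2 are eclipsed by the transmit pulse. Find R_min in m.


R_min = 3e8 * 23.4e-6 / 2 = 3510.0 m

3510.0 m


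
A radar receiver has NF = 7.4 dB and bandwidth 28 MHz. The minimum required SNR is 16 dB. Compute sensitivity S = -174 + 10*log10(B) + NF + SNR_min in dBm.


10*log10(28000000.0) = 74.47
S = -174 + 74.47 + 7.4 + 16 = -76.1 dBm

-76.1 dBm


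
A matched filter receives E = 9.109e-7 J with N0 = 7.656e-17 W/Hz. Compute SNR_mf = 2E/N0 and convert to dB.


SNR_lin = 2 * 9.109e-7 / 7.656e-17 = 2.38e10
SNR_dB = 10*log10(2.38e10) = 103.8 dB

103.8 dB


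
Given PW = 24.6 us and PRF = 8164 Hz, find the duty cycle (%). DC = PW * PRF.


DC = 24.6e-6 * 8164 * 100 = 20.08%

20.08%


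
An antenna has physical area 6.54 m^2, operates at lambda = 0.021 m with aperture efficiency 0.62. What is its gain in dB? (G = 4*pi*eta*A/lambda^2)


G_linear = 4*pi*0.62*6.54/0.021^2 = 115542.22
G_dB = 10*log10(115542.22) = 50.6 dB

50.6 dB


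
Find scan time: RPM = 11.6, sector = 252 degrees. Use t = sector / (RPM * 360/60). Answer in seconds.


t = 252 / (11.6 * 360) * 60 = 3.62 s

3.62 s


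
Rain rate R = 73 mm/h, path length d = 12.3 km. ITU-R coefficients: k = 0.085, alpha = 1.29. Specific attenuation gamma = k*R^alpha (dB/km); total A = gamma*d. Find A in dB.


gamma = 0.085 * 73^1.29 = 21.533043 dB/km
A = 21.533043 * 12.3 = 264.86 dB

264.86 dB


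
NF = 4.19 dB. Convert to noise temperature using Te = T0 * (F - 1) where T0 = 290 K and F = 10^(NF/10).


NF_lin = 10^(4.19/10) = 2.624219
Te = 290 * (2.624219 - 1) = 471.0 K

471.0 K


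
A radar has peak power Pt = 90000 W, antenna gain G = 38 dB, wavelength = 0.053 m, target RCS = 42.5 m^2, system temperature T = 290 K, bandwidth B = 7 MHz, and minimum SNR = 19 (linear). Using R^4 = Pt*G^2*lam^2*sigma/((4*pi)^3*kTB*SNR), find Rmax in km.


G_lin = 10^(38/10) = 6309.573445
R^4 = 90000 * 6309.573445^2 * 0.053^2 * 42.5 / ((4*pi)^3 * 1.38e-23 * 290 * 7000000.0 * 19)
R^4 = 4.04972e20 m^4
R_max = (4.04972e20)^(1/4) = 141858.8 m = 141.9 km

141.9 km


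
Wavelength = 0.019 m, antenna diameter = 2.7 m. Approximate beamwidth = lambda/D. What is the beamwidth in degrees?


BW_rad = 0.019 / 2.7 = 0.007037
BW_deg = 0.4 degrees

0.4 degrees


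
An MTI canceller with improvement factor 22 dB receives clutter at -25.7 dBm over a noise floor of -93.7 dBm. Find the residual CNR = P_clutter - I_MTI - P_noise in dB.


CNR = -25.7 - 22 - (-93.7) = 46.0 dB

46.0 dB


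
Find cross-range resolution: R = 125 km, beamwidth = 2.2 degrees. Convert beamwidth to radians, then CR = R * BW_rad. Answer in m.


BW_rad = 0.038397244
CR = 125000 * 0.038397244 = 4799.7 m

4799.7 m


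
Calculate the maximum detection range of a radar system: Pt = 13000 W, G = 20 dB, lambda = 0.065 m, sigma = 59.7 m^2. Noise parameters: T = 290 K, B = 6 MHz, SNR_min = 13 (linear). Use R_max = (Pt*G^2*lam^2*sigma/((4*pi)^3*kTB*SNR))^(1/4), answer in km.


G_lin = 10^(20/10) = 100.0
R^4 = 13000 * 100.0^2 * 0.065^2 * 59.7 / ((4*pi)^3 * 1.38e-23 * 290 * 6000000.0 * 13)
R^4 = 5.2935e16 m^4
R_max = (5.2935e16)^(1/4) = 15168.3 m = 15.2 km

15.2 km


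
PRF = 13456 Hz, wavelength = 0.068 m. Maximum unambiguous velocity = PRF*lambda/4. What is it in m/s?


V_ua = 13456 * 0.068 / 4 = 228.8 m/s

228.8 m/s


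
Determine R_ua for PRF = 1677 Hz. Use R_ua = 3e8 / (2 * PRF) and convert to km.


R_ua = 3e8 / (2 * 1677) = 89445.4 m = 89.4 km

89.4 km


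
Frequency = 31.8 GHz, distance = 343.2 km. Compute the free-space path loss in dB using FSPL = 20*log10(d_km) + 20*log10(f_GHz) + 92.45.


20*log10(343.2) = 50.71
20*log10(31.8) = 30.05
FSPL = 173.2 dB

173.2 dB


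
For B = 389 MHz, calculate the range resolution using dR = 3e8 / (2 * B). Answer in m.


dR = 3e8 / (2 * 389000000.0) = 0.39 m

0.39 m


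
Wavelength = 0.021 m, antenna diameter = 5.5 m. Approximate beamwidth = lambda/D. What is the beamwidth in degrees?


BW_rad = 0.021 / 5.5 = 0.003818
BW_deg = 0.22 degrees

0.22 degrees


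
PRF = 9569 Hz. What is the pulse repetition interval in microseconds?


PRI = 1/9569 = 0.0001045041 s = 104.5 us

104.5 us


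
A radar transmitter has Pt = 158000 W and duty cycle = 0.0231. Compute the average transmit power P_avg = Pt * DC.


P_avg = 158000 * 0.0231 = 3649.8 W

3649.8 W


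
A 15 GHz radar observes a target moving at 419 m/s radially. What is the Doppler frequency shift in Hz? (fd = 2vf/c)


fd = 2 * 419 * 15000000000.0 / 3e8 = 41900.0 Hz

41900.0 Hz


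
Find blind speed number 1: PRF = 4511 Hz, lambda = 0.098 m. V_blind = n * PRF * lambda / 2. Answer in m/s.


V_blind = 1 * 4511 * 0.098 / 2 = 221.0 m/s

221.0 m/s


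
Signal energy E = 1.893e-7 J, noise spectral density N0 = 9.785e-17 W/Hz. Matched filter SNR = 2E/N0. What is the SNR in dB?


SNR_lin = 2 * 1.893e-7 / 9.785e-17 = 3.869e9
SNR_dB = 10*log10(3.869e9) = 95.9 dB

95.9 dB


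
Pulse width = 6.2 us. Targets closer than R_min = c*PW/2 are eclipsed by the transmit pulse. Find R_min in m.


R_min = 3e8 * 6.2e-6 / 2 = 930.0 m

930.0 m


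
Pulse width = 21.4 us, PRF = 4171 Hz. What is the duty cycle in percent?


DC = 21.4e-6 * 4171 * 100 = 8.93%

8.93%


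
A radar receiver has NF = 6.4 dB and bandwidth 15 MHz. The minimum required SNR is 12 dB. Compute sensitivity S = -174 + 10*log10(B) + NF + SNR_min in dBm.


10*log10(15000000.0) = 71.76
S = -174 + 71.76 + 6.4 + 12 = -83.8 dBm

-83.8 dBm


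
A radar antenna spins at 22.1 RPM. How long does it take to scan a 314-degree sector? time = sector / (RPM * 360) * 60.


t = 314 / (22.1 * 360) * 60 = 2.37 s

2.37 s


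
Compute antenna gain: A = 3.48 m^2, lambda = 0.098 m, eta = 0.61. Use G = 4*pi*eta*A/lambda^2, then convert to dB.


G_linear = 4*pi*0.61*3.48/0.098^2 = 2777.58
G_dB = 10*log10(2777.58) = 34.4 dB

34.4 dB


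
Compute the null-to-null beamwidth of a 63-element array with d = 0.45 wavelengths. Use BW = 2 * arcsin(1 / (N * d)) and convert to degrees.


1/(N*d) = 1/(63*0.45) = 0.035273
BW = 2*arcsin(0.035273) = 4.0 degrees

4.0 degrees


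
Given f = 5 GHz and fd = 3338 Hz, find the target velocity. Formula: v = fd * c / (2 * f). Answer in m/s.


v = 3338 * 3e8 / (2 * 5000000000.0) = 100.1 m/s

100.1 m/s


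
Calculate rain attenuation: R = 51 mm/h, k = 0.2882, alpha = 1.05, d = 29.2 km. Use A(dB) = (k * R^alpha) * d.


gamma = 0.2882 * 51^1.05 = 17.891331 dB/km
A = 17.891331 * 29.2 = 522.43 dB

522.43 dB


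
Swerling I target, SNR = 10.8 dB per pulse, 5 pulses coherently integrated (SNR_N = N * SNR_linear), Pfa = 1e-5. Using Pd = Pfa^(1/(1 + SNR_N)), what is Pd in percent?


SNR_lin = 10^(10.8/10) = 12.02264
SNR_N = 5 * 12.02264 = 60.1132
1/(1 + SNR_N) = 1/61.1132 = 0.0163631
Pd = (1e-5)^0.0163631 = 0.82829
Pd = 82.8%

82.8%


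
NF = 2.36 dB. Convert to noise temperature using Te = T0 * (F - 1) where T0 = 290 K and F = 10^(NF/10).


NF_lin = 10^(2.36/10) = 1.721869
Te = 290 * (1.721869 - 1) = 209.3 K

209.3 K


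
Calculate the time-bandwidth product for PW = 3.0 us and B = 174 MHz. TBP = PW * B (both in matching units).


TBP = 3.0 * 174 = 522.0

522.0


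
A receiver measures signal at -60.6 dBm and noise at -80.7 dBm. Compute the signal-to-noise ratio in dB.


SNR = -60.6 - (-80.7) = 20.1 dB

20.1 dB


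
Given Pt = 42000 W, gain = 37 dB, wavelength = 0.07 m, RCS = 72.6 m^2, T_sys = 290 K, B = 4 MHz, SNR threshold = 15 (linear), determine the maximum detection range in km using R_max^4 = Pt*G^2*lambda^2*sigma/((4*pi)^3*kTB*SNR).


G_lin = 10^(37/10) = 5011.872336
R^4 = 42000 * 5011.872336^2 * 0.07^2 * 72.6 / ((4*pi)^3 * 1.38e-23 * 290 * 4000000.0 * 15)
R^4 = 7.87633e20 m^4
R_max = (7.87633e20)^(1/4) = 167525.5 m = 167.5 km

167.5 km


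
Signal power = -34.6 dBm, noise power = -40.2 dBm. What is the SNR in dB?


SNR = -34.6 - (-40.2) = 5.6 dB

5.6 dB


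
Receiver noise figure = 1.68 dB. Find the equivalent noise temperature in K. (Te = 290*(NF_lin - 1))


NF_lin = 10^(1.68/10) = 1.472313
Te = 290 * (1.472313 - 1) = 137.0 K

137.0 K


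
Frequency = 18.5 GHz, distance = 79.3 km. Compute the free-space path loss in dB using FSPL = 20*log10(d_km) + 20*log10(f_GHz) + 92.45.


20*log10(79.3) = 37.99
20*log10(18.5) = 25.34
FSPL = 155.8 dB

155.8 dB


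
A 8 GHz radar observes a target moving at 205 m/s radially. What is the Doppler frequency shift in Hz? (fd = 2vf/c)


fd = 2 * 205 * 8000000000.0 / 3e8 = 10933.3 Hz

10933.3 Hz


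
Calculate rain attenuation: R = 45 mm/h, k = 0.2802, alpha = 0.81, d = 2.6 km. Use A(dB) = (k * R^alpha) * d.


gamma = 0.2802 * 45^0.81 = 6.117448 dB/km
A = 6.117448 * 2.6 = 15.91 dB

15.91 dB


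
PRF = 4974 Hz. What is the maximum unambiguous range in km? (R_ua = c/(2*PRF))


R_ua = 3e8 / (2 * 4974) = 30156.8 m = 30.2 km

30.2 km


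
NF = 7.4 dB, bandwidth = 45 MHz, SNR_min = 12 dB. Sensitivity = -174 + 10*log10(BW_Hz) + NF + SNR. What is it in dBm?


10*log10(45000000.0) = 76.53
S = -174 + 76.53 + 7.4 + 12 = -78.1 dBm

-78.1 dBm


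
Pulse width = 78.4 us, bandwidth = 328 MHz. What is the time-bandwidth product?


TBP = 78.4 * 328 = 25715.2

25715.2


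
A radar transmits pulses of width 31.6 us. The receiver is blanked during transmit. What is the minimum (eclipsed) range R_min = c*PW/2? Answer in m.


R_min = 3e8 * 31.6e-6 / 2 = 4740.0 m

4740.0 m


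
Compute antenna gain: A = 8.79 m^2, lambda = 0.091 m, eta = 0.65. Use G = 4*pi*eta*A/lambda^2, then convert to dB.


G_linear = 4*pi*0.65*8.79/0.091^2 = 8670.2
G_dB = 10*log10(8670.2) = 39.4 dB

39.4 dB


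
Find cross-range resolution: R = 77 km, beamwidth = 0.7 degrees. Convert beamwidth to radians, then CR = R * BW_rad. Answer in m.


BW_rad = 0.012217305
CR = 77000 * 0.012217305 = 940.7 m

940.7 m


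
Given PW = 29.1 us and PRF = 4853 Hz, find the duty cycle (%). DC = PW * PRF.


DC = 29.1e-6 * 4853 * 100 = 14.12%

14.12%


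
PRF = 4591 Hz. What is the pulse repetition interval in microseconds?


PRI = 1/4591 = 0.0002178175 s = 217.8 us

217.8 us


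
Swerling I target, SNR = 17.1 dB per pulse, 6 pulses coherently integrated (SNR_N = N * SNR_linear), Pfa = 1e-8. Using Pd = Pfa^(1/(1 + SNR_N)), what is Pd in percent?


SNR_lin = 10^(17.1/10) = 51.28614
SNR_N = 6 * 51.28614 = 307.71684
1/(1 + SNR_N) = 1/308.71684 = 0.0032392
Pd = (1e-8)^0.0032392 = 0.94208
Pd = 94.2%

94.2%


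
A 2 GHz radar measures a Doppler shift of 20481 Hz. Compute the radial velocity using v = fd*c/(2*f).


v = 20481 * 3e8 / (2 * 2000000000.0) = 1536.1 m/s

1536.1 m/s


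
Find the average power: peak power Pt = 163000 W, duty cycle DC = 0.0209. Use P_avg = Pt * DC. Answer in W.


P_avg = 163000 * 0.0209 = 3406.7 W

3406.7 W


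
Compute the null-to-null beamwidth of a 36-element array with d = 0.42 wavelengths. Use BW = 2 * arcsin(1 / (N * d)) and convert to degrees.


1/(N*d) = 1/(36*0.42) = 0.066138
BW = 2*arcsin(0.066138) = 7.6 degrees

7.6 degrees


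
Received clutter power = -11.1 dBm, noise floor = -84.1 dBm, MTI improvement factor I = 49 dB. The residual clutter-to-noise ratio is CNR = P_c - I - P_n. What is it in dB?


CNR = -11.1 - 49 - (-84.1) = 24.0 dB

24.0 dB


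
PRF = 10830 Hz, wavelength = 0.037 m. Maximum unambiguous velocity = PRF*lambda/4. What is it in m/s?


V_ua = 10830 * 0.037 / 4 = 100.2 m/s

100.2 m/s


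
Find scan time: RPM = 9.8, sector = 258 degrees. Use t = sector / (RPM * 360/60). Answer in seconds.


t = 258 / (9.8 * 360) * 60 = 4.39 s

4.39 s


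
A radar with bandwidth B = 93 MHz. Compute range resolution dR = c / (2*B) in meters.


dR = 3e8 / (2 * 93000000.0) = 1.61 m

1.61 m


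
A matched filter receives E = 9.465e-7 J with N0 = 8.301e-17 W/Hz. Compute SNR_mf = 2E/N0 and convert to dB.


SNR_lin = 2 * 9.465e-7 / 8.301e-17 = 2.28e10
SNR_dB = 10*log10(2.28e10) = 103.6 dB

103.6 dB


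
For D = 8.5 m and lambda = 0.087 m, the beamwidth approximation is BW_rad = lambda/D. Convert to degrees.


BW_rad = 0.087 / 8.5 = 0.010235
BW_deg = 0.59 degrees

0.59 degrees


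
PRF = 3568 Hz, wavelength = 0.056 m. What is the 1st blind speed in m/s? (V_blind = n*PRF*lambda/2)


V_blind = 1 * 3568 * 0.056 / 2 = 99.9 m/s

99.9 m/s


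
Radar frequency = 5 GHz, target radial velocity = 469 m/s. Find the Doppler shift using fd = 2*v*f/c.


fd = 2 * 469 * 5000000000.0 / 3e8 = 15633.3 Hz

15633.3 Hz


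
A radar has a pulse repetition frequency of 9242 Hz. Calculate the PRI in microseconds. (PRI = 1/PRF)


PRI = 1/9242 = 0.0001082017 s = 108.2 us

108.2 us


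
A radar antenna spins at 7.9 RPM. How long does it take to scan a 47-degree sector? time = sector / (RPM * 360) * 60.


t = 47 / (7.9 * 360) * 60 = 0.99 s

0.99 s


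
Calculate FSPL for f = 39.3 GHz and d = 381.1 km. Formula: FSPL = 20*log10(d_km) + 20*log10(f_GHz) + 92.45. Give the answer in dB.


20*log10(381.1) = 51.62
20*log10(39.3) = 31.89
FSPL = 176.0 dB

176.0 dB


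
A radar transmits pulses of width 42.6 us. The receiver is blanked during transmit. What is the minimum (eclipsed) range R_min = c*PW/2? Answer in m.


R_min = 3e8 * 42.6e-6 / 2 = 6390.0 m

6390.0 m


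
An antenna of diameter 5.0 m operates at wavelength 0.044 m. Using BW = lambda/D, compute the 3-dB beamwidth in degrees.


BW_rad = 0.044 / 5.0 = 0.0088
BW_deg = 0.5 degrees

0.5 degrees


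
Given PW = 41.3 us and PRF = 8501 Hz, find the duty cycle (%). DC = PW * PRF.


DC = 41.3e-6 * 8501 * 100 = 35.11%

35.11%


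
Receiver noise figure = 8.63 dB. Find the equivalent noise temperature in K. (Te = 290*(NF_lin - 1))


NF_lin = 10^(8.63/10) = 7.294575
Te = 290 * (7.294575 - 1) = 1825.4 K

1825.4 K


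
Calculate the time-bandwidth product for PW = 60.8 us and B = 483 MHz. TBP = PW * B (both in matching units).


TBP = 60.8 * 483 = 29366.4

29366.4


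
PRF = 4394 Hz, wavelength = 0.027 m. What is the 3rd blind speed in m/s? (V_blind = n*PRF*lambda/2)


V_blind = 3 * 4394 * 0.027 / 2 = 178.0 m/s

178.0 m/s


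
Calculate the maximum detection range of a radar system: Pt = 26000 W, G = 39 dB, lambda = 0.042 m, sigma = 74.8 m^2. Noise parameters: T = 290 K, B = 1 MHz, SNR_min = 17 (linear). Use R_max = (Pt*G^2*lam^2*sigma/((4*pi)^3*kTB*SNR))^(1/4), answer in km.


G_lin = 10^(39/10) = 7943.282347
R^4 = 26000 * 7943.282347^2 * 0.042^2 * 74.8 / ((4*pi)^3 * 1.38e-23 * 290 * 1000000.0 * 17)
R^4 = 1.60331e21 m^4
R_max = (1.60331e21)^(1/4) = 200103.4 m = 200.1 km

200.1 km


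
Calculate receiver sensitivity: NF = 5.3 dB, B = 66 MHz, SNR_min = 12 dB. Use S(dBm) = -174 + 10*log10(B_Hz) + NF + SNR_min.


10*log10(66000000.0) = 78.2
S = -174 + 78.2 + 5.3 + 12 = -78.5 dBm

-78.5 dBm


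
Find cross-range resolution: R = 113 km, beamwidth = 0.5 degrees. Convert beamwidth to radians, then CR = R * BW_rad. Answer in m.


BW_rad = 0.008726646
CR = 113000 * 0.008726646 = 986.1 m

986.1 m


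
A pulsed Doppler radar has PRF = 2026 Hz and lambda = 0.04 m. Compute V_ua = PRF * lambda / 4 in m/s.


V_ua = 2026 * 0.04 / 4 = 20.3 m/s

20.3 m/s


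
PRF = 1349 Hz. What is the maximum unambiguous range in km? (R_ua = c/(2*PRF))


R_ua = 3e8 / (2 * 1349) = 111193.5 m = 111.2 km

111.2 km


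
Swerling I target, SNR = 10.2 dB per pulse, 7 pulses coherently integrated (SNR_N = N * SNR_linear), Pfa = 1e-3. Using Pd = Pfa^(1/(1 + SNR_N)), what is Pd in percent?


SNR_lin = 10^(10.2/10) = 10.47129
SNR_N = 7 * 10.47129 = 73.29903
1/(1 + SNR_N) = 1/74.29903 = 0.0134591
Pd = (1e-3)^0.0134591 = 0.91122
Pd = 91.1%

91.1%


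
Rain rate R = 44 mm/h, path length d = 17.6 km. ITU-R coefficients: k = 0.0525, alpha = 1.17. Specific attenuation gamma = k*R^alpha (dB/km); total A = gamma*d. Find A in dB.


gamma = 0.0525 * 44^1.17 = 4.395405 dB/km
A = 4.395405 * 17.6 = 77.36 dB

77.36 dB


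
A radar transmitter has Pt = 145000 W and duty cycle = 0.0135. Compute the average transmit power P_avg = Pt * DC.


P_avg = 145000 * 0.0135 = 1957.5 W

1957.5 W


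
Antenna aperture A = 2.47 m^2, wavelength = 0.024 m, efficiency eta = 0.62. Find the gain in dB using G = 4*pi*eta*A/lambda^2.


G_linear = 4*pi*0.62*2.47/0.024^2 = 33409.97
G_dB = 10*log10(33409.97) = 45.2 dB

45.2 dB


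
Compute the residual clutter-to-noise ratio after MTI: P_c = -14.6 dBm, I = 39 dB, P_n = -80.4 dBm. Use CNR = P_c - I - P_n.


CNR = -14.6 - 39 - (-80.4) = 26.8 dB

26.8 dB


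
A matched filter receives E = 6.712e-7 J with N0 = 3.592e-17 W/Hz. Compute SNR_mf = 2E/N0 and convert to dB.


SNR_lin = 2 * 6.712e-7 / 3.592e-17 = 3.737e10
SNR_dB = 10*log10(3.737e10) = 105.7 dB

105.7 dB


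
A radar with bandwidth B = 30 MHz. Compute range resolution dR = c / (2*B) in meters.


dR = 3e8 / (2 * 30000000.0) = 5.0 m

5.0 m


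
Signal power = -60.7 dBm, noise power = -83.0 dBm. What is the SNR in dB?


SNR = -60.7 - (-83.0) = 22.3 dB

22.3 dB


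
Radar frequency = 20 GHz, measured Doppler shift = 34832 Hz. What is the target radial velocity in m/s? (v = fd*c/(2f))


v = 34832 * 3e8 / (2 * 20000000000.0) = 261.2 m/s

261.2 m/s


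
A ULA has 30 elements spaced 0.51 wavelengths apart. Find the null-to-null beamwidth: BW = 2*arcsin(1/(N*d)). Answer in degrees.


1/(N*d) = 1/(30*0.51) = 0.065359
BW = 2*arcsin(0.065359) = 7.5 degrees

7.5 degrees


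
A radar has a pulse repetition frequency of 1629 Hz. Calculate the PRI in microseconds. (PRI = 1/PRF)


PRI = 1/1629 = 0.0006138735 s = 613.9 us

613.9 us


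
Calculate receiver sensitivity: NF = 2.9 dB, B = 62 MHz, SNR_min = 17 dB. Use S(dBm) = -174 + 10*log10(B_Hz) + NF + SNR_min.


10*log10(62000000.0) = 77.92
S = -174 + 77.92 + 2.9 + 17 = -76.2 dBm

-76.2 dBm


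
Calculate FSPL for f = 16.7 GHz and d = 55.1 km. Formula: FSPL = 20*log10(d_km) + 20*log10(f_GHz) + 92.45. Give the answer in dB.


20*log10(55.1) = 34.82
20*log10(16.7) = 24.45
FSPL = 151.7 dB

151.7 dB


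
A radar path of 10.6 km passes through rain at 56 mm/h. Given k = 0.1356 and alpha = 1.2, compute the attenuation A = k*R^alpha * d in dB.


gamma = 0.1356 * 56^1.2 = 16.985773 dB/km
A = 16.985773 * 10.6 = 180.05 dB

180.05 dB


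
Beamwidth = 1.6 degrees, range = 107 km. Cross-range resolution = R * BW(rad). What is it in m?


BW_rad = 0.027925268
CR = 107000 * 0.027925268 = 2988.0 m

2988.0 m


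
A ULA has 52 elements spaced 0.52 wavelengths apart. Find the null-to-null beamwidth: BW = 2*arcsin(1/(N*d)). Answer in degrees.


1/(N*d) = 1/(52*0.52) = 0.036982
BW = 2*arcsin(0.036982) = 4.2 degrees

4.2 degrees


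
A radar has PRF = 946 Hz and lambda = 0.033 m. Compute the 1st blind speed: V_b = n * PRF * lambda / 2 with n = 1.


V_blind = 1 * 946 * 0.033 / 2 = 15.6 m/s

15.6 m/s


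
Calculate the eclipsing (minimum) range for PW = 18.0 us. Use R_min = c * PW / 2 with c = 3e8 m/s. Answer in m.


R_min = 3e8 * 18.0e-6 / 2 = 2700.0 m

2700.0 m


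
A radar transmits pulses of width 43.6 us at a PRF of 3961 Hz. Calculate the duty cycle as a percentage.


DC = 43.6e-6 * 3961 * 100 = 17.27%

17.27%


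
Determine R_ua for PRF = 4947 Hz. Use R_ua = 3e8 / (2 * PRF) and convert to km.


R_ua = 3e8 / (2 * 4947) = 30321.4 m = 30.3 km

30.3 km


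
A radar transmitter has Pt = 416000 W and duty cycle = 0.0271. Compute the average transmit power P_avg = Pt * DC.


P_avg = 416000 * 0.0271 = 11273.6 W

11273.6 W


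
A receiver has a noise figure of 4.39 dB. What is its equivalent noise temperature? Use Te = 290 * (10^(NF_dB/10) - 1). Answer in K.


NF_lin = 10^(4.39/10) = 2.747894
Te = 290 * (2.747894 - 1) = 506.9 K

506.9 K


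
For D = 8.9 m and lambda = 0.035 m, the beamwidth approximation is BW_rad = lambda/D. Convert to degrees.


BW_rad = 0.035 / 8.9 = 0.003933
BW_deg = 0.23 degrees

0.23 degrees


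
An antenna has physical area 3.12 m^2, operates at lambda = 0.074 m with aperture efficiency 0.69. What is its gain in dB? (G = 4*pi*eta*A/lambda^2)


G_linear = 4*pi*0.69*3.12/0.074^2 = 4940.26
G_dB = 10*log10(4940.26) = 36.9 dB

36.9 dB


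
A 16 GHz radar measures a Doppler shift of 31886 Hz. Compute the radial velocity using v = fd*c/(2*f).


v = 31886 * 3e8 / (2 * 16000000000.0) = 298.9 m/s

298.9 m/s


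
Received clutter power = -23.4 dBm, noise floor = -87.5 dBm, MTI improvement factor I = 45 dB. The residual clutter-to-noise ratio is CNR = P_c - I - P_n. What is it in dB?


CNR = -23.4 - 45 - (-87.5) = 19.1 dB

19.1 dB


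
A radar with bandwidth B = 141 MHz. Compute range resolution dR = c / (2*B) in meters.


dR = 3e8 / (2 * 141000000.0) = 1.06 m

1.06 m


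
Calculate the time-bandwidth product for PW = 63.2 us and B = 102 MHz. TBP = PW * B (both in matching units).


TBP = 63.2 * 102 = 6446.4

6446.4


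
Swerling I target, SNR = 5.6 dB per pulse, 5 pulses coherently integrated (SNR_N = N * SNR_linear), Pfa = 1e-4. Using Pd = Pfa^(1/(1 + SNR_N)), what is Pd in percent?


SNR_lin = 10^(5.6/10) = 3.63078
SNR_N = 5 * 3.63078 = 18.1539
1/(1 + SNR_N) = 1/19.1539 = 0.0522087
Pd = (1e-4)^0.0522087 = 0.61825
Pd = 61.8%

61.8%


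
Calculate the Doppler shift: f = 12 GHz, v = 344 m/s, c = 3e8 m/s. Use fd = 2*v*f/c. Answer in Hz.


fd = 2 * 344 * 12000000000.0 / 3e8 = 27520.0 Hz

27520.0 Hz


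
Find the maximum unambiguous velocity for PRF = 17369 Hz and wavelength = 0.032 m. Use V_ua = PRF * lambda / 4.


V_ua = 17369 * 0.032 / 4 = 139.0 m/s

139.0 m/s


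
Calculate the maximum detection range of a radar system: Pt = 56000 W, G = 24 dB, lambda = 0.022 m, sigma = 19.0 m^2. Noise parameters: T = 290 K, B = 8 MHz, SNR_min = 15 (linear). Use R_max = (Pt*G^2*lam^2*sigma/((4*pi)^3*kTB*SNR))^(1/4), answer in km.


G_lin = 10^(24/10) = 251.188643
R^4 = 56000 * 251.188643^2 * 0.022^2 * 19.0 / ((4*pi)^3 * 1.38e-23 * 290 * 8000000.0 * 15)
R^4 = 3.40957e16 m^4
R_max = (3.40957e16)^(1/4) = 13588.6 m = 13.6 km

13.6 km


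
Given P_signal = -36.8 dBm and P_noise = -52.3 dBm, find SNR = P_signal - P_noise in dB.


SNR = -36.8 - (-52.3) = 15.5 dB

15.5 dB


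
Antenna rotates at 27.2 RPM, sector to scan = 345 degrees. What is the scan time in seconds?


t = 345 / (27.2 * 360) * 60 = 2.11 s

2.11 s


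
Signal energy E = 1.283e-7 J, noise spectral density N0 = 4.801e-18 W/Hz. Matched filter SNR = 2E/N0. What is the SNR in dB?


SNR_lin = 2 * 1.283e-7 / 4.801e-18 = 5.345e10
SNR_dB = 10*log10(5.345e10) = 107.3 dB

107.3 dB


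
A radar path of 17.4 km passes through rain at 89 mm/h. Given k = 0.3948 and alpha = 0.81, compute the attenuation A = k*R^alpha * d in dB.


gamma = 0.3948 * 89^0.81 = 14.975559 dB/km
A = 14.975559 * 17.4 = 260.57 dB

260.57 dB


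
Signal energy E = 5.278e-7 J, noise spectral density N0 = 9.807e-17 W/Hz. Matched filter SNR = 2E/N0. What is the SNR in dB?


SNR_lin = 2 * 5.278e-7 / 9.807e-17 = 1.076e10
SNR_dB = 10*log10(1.076e10) = 100.3 dB

100.3 dB


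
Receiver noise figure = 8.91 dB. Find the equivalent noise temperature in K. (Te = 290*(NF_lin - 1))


NF_lin = 10^(8.91/10) = 7.780366
Te = 290 * (7.780366 - 1) = 1966.3 K

1966.3 K


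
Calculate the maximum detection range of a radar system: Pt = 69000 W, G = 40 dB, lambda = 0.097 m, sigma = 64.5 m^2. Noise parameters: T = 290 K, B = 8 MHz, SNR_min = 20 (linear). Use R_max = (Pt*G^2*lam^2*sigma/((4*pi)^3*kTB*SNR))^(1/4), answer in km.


G_lin = 10^(40/10) = 10000.0
R^4 = 69000 * 10000.0^2 * 0.097^2 * 64.5 / ((4*pi)^3 * 1.38e-23 * 290 * 8000000.0 * 20)
R^4 = 3.29553e21 m^4
R_max = (3.29553e21)^(1/4) = 239597.0 m = 239.6 km

239.6 km


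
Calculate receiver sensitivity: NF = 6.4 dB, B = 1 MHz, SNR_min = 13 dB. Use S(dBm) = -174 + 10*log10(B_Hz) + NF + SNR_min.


10*log10(1000000.0) = 60.0
S = -174 + 60.0 + 6.4 + 13 = -94.6 dBm

-94.6 dBm


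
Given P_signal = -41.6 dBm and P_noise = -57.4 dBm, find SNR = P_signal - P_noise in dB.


SNR = -41.6 - (-57.4) = 15.8 dB

15.8 dB


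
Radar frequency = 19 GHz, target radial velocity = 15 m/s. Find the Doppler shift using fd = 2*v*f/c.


fd = 2 * 15 * 19000000000.0 / 3e8 = 1900.0 Hz

1900.0 Hz


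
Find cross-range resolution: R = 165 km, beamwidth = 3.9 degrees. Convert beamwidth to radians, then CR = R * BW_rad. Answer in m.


BW_rad = 0.068067841
CR = 165000 * 0.068067841 = 11231.2 m

11231.2 m


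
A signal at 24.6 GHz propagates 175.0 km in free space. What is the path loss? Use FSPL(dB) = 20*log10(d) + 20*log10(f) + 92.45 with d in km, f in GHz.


20*log10(175.0) = 44.86
20*log10(24.6) = 27.82
FSPL = 165.1 dB

165.1 dB


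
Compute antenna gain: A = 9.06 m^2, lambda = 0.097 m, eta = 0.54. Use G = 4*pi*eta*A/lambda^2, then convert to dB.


G_linear = 4*pi*0.54*9.06/0.097^2 = 6534.14
G_dB = 10*log10(6534.14) = 38.2 dB

38.2 dB


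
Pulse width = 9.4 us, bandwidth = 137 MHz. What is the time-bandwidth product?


TBP = 9.4 * 137 = 1287.8

1287.8


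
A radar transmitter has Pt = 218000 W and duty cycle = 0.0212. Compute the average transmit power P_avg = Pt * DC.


P_avg = 218000 * 0.0212 = 4621.6 W

4621.6 W


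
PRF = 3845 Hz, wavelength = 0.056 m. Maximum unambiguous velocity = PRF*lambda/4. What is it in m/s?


V_ua = 3845 * 0.056 / 4 = 53.8 m/s

53.8 m/s


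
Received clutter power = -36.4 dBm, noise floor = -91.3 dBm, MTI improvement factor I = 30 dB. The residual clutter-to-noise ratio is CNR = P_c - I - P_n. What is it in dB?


CNR = -36.4 - 30 - (-91.3) = 24.9 dB

24.9 dB


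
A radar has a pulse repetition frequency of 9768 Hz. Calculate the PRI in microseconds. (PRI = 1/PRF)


PRI = 1/9768 = 0.0001023751 s = 102.4 us

102.4 us


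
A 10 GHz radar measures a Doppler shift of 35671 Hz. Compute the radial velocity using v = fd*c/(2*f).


v = 35671 * 3e8 / (2 * 10000000000.0) = 535.1 m/s

535.1 m/s


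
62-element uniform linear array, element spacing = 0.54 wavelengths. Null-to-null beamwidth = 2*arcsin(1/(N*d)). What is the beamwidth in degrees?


1/(N*d) = 1/(62*0.54) = 0.029869
BW = 2*arcsin(0.029869) = 3.4 degrees

3.4 degrees


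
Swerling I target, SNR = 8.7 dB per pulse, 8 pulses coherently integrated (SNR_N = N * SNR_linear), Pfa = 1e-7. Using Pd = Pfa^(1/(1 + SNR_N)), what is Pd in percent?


SNR_lin = 10^(8.7/10) = 7.4131
SNR_N = 8 * 7.4131 = 59.3048
1/(1 + SNR_N) = 1/60.3048 = 0.0165824
Pd = (1e-7)^0.0165824 = 0.76546
Pd = 76.5%

76.5%


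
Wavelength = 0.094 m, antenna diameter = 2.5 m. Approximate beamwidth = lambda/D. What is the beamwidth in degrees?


BW_rad = 0.094 / 2.5 = 0.0376
BW_deg = 2.15 degrees

2.15 degrees


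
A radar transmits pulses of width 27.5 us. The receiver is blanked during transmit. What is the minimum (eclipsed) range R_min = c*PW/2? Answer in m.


R_min = 3e8 * 27.5e-6 / 2 = 4125.0 m

4125.0 m


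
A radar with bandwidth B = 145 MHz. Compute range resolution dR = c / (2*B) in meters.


dR = 3e8 / (2 * 145000000.0) = 1.03 m

1.03 m


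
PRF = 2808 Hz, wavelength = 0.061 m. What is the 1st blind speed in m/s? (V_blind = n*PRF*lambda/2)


V_blind = 1 * 2808 * 0.061 / 2 = 85.6 m/s

85.6 m/s


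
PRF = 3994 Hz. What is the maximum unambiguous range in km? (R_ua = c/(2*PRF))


R_ua = 3e8 / (2 * 3994) = 37556.3 m = 37.6 km

37.6 km


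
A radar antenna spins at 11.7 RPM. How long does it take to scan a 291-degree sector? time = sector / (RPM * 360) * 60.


t = 291 / (11.7 * 360) * 60 = 4.15 s

4.15 s


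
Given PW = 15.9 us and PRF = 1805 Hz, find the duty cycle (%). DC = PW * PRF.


DC = 15.9e-6 * 1805 * 100 = 2.87%

2.87%


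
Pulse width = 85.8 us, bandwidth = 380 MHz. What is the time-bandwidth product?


TBP = 85.8 * 380 = 32604.0

32604.0


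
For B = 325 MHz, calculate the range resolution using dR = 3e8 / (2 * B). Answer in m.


dR = 3e8 / (2 * 325000000.0) = 0.46 m

0.46 m


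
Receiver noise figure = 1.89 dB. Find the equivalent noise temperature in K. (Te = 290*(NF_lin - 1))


NF_lin = 10^(1.89/10) = 1.545254
Te = 290 * (1.545254 - 1) = 158.1 K

158.1 K


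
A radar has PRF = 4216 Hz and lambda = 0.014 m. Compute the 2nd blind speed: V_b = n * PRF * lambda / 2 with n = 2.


V_blind = 2 * 4216 * 0.014 / 2 = 59.0 m/s

59.0 m/s


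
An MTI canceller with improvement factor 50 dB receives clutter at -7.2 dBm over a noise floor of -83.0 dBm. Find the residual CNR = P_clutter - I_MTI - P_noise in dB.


CNR = -7.2 - 50 - (-83.0) = 25.8 dB

25.8 dB


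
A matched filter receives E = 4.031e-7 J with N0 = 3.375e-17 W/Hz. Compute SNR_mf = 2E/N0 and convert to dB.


SNR_lin = 2 * 4.031e-7 / 3.375e-17 = 2.389e10
SNR_dB = 10*log10(2.389e10) = 103.8 dB

103.8 dB


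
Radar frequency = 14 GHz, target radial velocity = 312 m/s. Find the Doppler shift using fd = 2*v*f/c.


fd = 2 * 312 * 14000000000.0 / 3e8 = 29120.0 Hz

29120.0 Hz


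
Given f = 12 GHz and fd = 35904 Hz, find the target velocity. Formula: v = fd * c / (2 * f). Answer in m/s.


v = 35904 * 3e8 / (2 * 12000000000.0) = 448.8 m/s

448.8 m/s


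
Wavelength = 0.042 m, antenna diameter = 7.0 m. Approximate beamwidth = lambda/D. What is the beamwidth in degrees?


BW_rad = 0.042 / 7.0 = 0.006
BW_deg = 0.34 degrees

0.34 degrees


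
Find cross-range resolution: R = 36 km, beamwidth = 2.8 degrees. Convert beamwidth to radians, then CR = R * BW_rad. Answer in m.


BW_rad = 0.048869219
CR = 36000 * 0.048869219 = 1759.3 m

1759.3 m


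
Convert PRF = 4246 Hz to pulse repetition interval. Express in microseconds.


PRI = 1/4246 = 0.0002355158 s = 235.5 us

235.5 us


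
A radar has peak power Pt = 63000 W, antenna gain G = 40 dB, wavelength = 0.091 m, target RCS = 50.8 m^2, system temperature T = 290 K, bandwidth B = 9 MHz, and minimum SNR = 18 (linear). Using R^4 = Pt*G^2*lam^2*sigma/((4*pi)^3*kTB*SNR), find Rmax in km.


G_lin = 10^(40/10) = 10000.0
R^4 = 63000 * 10000.0^2 * 0.091^2 * 50.8 / ((4*pi)^3 * 1.38e-23 * 290 * 9000000.0 * 18)
R^4 = 2.05999e21 m^4
R_max = (2.05999e21)^(1/4) = 213042.5 m = 213.0 km

213.0 km


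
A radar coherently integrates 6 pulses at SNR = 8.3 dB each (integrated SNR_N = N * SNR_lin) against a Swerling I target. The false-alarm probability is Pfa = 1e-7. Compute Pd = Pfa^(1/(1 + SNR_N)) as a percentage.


SNR_lin = 10^(8.3/10) = 6.76083
SNR_N = 6 * 6.76083 = 40.56498
1/(1 + SNR_N) = 1/41.56498 = 0.0240587
Pd = (1e-7)^0.0240587 = 0.67856
Pd = 67.9%

67.9%


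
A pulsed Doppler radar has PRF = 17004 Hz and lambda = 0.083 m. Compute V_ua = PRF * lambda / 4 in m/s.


V_ua = 17004 * 0.083 / 4 = 352.8 m/s

352.8 m/s


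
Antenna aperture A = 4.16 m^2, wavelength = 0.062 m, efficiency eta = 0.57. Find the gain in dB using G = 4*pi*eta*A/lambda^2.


G_linear = 4*pi*0.57*4.16/0.062^2 = 7751.66
G_dB = 10*log10(7751.66) = 38.9 dB

38.9 dB


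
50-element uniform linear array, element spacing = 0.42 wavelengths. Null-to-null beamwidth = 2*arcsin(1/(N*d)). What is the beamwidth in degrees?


1/(N*d) = 1/(50*0.42) = 0.047619
BW = 2*arcsin(0.047619) = 5.5 degrees

5.5 degrees


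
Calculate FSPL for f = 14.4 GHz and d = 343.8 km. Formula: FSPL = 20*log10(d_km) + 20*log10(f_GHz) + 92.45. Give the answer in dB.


20*log10(343.8) = 50.73
20*log10(14.4) = 23.17
FSPL = 166.3 dB

166.3 dB


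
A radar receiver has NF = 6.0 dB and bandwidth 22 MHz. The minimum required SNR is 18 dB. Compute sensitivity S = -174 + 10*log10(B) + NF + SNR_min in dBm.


10*log10(22000000.0) = 73.42
S = -174 + 73.42 + 6.0 + 18 = -76.6 dBm

-76.6 dBm


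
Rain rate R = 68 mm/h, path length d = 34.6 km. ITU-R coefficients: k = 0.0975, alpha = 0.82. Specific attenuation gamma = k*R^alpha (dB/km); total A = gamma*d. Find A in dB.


gamma = 0.0975 * 68^0.82 = 3.102144 dB/km
A = 3.102144 * 34.6 = 107.33 dB

107.33 dB


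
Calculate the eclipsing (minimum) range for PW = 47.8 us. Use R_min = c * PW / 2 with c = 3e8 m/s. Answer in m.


R_min = 3e8 * 47.8e-6 / 2 = 7170.0 m

7170.0 m


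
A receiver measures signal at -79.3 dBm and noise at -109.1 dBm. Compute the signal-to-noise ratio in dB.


SNR = -79.3 - (-109.1) = 29.8 dB

29.8 dB


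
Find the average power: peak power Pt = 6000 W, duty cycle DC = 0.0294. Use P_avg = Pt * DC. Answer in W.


P_avg = 6000 * 0.0294 = 176.4 W

176.4 W


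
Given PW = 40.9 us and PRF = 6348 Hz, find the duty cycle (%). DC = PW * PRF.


DC = 40.9e-6 * 6348 * 100 = 25.96%

25.96%


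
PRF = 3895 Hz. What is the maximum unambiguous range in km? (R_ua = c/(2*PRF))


R_ua = 3e8 / (2 * 3895) = 38510.9 m = 38.5 km

38.5 km


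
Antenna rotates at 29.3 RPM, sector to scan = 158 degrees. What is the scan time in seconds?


t = 158 / (29.3 * 360) * 60 = 0.9 s

0.9 s


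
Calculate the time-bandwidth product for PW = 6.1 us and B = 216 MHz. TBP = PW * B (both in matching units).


TBP = 6.1 * 216 = 1317.6

1317.6


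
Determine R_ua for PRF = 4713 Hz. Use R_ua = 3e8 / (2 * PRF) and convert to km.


R_ua = 3e8 / (2 * 4713) = 31826.9 m = 31.8 km

31.8 km


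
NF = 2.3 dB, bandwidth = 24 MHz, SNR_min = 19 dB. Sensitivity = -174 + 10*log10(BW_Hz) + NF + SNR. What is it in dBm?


10*log10(24000000.0) = 73.8
S = -174 + 73.8 + 2.3 + 19 = -78.9 dBm

-78.9 dBm


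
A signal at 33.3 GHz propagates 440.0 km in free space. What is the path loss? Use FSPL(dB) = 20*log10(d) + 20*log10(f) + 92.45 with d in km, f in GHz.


20*log10(440.0) = 52.87
20*log10(33.3) = 30.45
FSPL = 175.8 dB

175.8 dB


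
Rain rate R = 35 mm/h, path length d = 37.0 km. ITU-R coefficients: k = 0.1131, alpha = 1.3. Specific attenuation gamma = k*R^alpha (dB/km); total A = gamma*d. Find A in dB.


gamma = 0.1131 * 35^1.3 = 11.501409 dB/km
A = 11.501409 * 37.0 = 425.55 dB

425.55 dB


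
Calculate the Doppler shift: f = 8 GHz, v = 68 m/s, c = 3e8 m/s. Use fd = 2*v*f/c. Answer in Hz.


fd = 2 * 68 * 8000000000.0 / 3e8 = 3626.7 Hz

3626.7 Hz


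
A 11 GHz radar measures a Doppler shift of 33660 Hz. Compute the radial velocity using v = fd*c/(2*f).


v = 33660 * 3e8 / (2 * 11000000000.0) = 459.0 m/s

459.0 m/s


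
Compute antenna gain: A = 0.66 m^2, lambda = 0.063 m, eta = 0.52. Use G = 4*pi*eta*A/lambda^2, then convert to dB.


G_linear = 4*pi*0.52*0.66/0.063^2 = 1086.62
G_dB = 10*log10(1086.62) = 30.4 dB

30.4 dB


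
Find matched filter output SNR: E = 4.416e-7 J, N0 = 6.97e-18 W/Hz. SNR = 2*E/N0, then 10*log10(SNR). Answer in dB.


SNR_lin = 2 * 4.416e-7 / 6.97e-18 = 1.267e11
SNR_dB = 10*log10(1.267e11) = 111.0 dB

111.0 dB


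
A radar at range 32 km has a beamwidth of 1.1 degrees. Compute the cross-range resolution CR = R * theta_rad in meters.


BW_rad = 0.019198622
CR = 32000 * 0.019198622 = 614.4 m

614.4 m


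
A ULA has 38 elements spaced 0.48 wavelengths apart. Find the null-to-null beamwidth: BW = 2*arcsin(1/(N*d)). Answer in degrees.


1/(N*d) = 1/(38*0.48) = 0.054825
BW = 2*arcsin(0.054825) = 6.3 degrees

6.3 degrees


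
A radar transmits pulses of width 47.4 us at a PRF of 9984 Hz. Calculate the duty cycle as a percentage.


DC = 47.4e-6 * 9984 * 100 = 47.32%

47.32%


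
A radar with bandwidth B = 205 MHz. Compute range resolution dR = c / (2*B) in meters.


dR = 3e8 / (2 * 205000000.0) = 0.73 m

0.73 m


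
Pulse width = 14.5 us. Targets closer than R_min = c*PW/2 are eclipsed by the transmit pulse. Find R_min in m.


R_min = 3e8 * 14.5e-6 / 2 = 2175.0 m

2175.0 m


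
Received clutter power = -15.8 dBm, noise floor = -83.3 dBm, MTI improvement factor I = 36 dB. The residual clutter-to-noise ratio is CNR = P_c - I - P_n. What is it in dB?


CNR = -15.8 - 36 - (-83.3) = 31.5 dB

31.5 dB


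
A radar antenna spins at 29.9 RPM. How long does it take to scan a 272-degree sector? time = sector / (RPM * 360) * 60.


t = 272 / (29.9 * 360) * 60 = 1.52 s

1.52 s


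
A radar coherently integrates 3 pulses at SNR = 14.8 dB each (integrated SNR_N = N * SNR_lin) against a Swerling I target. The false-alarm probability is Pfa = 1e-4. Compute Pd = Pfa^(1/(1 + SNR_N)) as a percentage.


SNR_lin = 10^(14.8/10) = 30.19952
SNR_N = 3 * 30.19952 = 90.59856
1/(1 + SNR_N) = 1/91.59856 = 0.0109172
Pd = (1e-4)^0.0109172 = 0.90434
Pd = 90.4%

90.4%
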